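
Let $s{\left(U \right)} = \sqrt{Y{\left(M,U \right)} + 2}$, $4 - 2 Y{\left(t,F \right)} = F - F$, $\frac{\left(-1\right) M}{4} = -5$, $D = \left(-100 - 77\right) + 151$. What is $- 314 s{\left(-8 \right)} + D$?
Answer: $-654$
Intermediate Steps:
$D = -26$ ($D = -177 + 151 = -26$)
$M = 20$ ($M = \left(-4\right) \left(-5\right) = 20$)
$Y{\left(t,F \right)} = 2$ ($Y{\left(t,F \right)} = 2 - \frac{F - F}{2} = 2 - 0 = 2 + 0 = 2$)
$s{\left(U \right)} = 2$ ($s{\left(U \right)} = \sqrt{2 + 2} = \sqrt{4} = 2$)
$- 314 s{\left(-8 \right)} + D = \left(-314\right) 2 - 26 = -628 - 26 = -654$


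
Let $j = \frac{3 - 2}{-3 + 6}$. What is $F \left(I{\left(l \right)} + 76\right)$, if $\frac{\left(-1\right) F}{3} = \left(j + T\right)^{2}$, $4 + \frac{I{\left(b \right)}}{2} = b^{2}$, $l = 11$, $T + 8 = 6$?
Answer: $- \frac{7750}{3} \approx -2583.3$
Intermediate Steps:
$T = -2$ ($T = -8 + 6 = -2$)
$j = \frac{1}{3}$ ($j = 1 \cdot \frac{1}{3} = \frac{1}{3} \approx 0.33333$)
$I{\left(b \right)} = -8 + 2 b^{2}$
$F = - \frac{25}{3}$ ($F = - 3 \left(\frac{1}{3} - 2\right)^{2} = - 3 \left(- \frac{5}{3}\right)^{2} = \left(-3\right) \frac{25}{9} = - \frac{25}{3} \approx -8.3333$)
$F \left(I{\left(l \right)} + 76\right) = - \frac{25 \left(\left(-8 + 2 \cdot 11^{2}\right) + 76\right)}{3} = - \frac{25 \left(\left(-8 + 2 \cdot 121\right) + 76\right)}{3} = - \frac{25 \left(\left(-8 + 242\right) + 76\right)}{3} = - \frac{25 \left(234 + 76\right)}{3} = \left(- \frac{25}{3}\right) 310 = - \frac{7750}{3}$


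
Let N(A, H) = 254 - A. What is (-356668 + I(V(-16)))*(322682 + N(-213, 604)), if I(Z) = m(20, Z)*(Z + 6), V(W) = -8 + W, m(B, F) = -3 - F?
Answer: -115379057854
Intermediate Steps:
I(Z) = (-3 - Z)*(6 + Z) (I(Z) = (-3 - Z)*(Z + 6) = (-3 - Z)*(6 + Z))
(-356668 + I(V(-16)))*(322682 + N(-213, 604)) = (-356668 - (3 + (-8 - 16))*(6 + (-8 - 16)))*(322682 + (254 - 1*(-213))) = (-356668 - (3 - 24)*(6 - 24))*(322682 + (254 + 213)) = (-356668 - 1*(-21)*(-18))*(322682 + 467) = (-356668 - 378)*323149 = -357046*323149 = -115379057854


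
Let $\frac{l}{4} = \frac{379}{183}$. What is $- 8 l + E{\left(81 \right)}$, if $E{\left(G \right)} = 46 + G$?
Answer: $\frac{11113}{183} \approx 60.727$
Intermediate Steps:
$l = \frac{1516}{183}$ ($l = 4 \cdot \frac{379}{183} = \frac{1516}{183} \approx 8.2841$)
$- 8 l + E{\left(81 \right)} = \left(-8\right) \frac{1516}{183} + \left(46 + 81\right) = - \frac{12128}{183} + 127 = \frac{11113}{183}$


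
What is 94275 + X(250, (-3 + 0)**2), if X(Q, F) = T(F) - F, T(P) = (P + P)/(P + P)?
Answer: 94267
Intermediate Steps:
T(P) = 1 (T(P) = (2*P)/((2*P)) = (2*P)*(1/(2*P)) = 1)
X(Q, F) = 1 - F
94275 + X(250, (-3 + 0)**2) = 94275 + (1 - (-3 + 0)**2) = 94275 + (1 - 1*(-3)**2) = 94275 + (1 - 1*9) = 94275 + (1 - 9) = 94275 - 8 = 94267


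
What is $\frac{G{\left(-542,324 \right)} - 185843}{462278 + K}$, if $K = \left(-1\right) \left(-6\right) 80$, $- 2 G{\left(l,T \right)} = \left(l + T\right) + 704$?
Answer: $- \frac{93043}{231379} \approx -0.40212$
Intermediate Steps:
$G{\left(l,T \right)} = -352 - \frac{T}{2} - \frac{l}{2}$ ($G{\left(l,T \right)} = - \frac{\left(l + T\right) + 704}{2} = - \frac{\left(T + l\right) + 704}{2} = - \frac{704 + T + l}{2} = -352 - \frac{T}{2} - \frac{l}{2}$)
$K = 480$ ($K = 6 \cdot 80 = 480$)
$\frac{G{\left(-542,324 \right)} - 185843}{462278 + K} = \frac{\left(-352 - 162 - -271\right) - 185843}{462278 + 480} = \frac{\left(-352 - 162 + 271\right) - 185843}{462758} = \left(-243 - 185843\right) \frac{1}{462758} = \left(-186086\right) \frac{1}{462758} = - \frac{93043}{231379}$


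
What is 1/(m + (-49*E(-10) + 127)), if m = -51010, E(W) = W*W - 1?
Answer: -1/55734 ≈ -1.7942e-5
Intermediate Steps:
E(W) = -1 + W² (E(W) = W² - 1 = -1 + W²)
1/(m + (-49*E(-10) + 127)) = 1/(-51010 + (-49*(-1 + (-10)²) + 127)) = 1/(-51010 + (-49*(-1 + 100) + 127)) = 1/(-51010 + (-49*99 + 127)) = 1/(-51010 + (-4851 + 127)) = 1/(-51010 - 4724) = 1/(-55734) = -1/55734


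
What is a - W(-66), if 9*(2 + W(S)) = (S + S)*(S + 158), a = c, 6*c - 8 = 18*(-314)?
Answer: 1232/3 ≈ 410.67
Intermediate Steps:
c = -2822/3 (c = 4/3 + (18*(-314))/6 = 4/3 + (⅙)*(-5652) = 4/3 - 942 = -2822/3 ≈ -940.67)
a = -2822/3 ≈ -940.67
W(S) = -2 + 2*S*(158 + S)/9 (W(S) = -2 + ((S + S)*(S + 158))/9 = -2 + ((2*S)*(158 + S))/9 = -2 + (2*S*(158 + S))/9 = -2 + 2*S*(158 + S)/9)
a - W(-66) = -2822/3 - (-2 + (2/9)*(-66)² + (316/9)*(-66)) = -2822/3 - (-2 + (2/9)*4356 - 6952/3) = -2822/3 - (-2 + 968 - 6952/3) = -2822/3 - 1*(-4054/3) = -2822/3 + 4054/3 = 1232/3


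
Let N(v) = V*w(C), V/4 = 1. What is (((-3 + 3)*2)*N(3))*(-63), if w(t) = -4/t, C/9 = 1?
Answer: 0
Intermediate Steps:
C = 9 (C = 9*1 = 9)
V = 4 (V = 4*1 = 4)
N(v) = -16/9 (N(v) = 4*(-4/9) = -16/9)
(((-3 + 3)*2)*N(3))*(-63) = (((-3 + 3)*2)*(-16/9))*(-63) = ((0*2)*(-16/9))*(-63) = (0*(-16/9))*(-63) = 0*(-63) = 0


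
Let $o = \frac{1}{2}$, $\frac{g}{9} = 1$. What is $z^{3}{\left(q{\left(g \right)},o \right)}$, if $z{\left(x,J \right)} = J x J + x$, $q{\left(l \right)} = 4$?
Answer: $125$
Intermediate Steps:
$g = 9$ ($g = 9 \cdot 1 = 9$)
$o = \frac{1}{2} \approx 0.5$
$z{\left(x,J \right)} = x + x J^{2}$ ($z{\left(x,J \right)} = x J^{2} + x = x + x J^{2}$)
$z^{3}{\left(q{\left(g \right)},o \right)} = \left(4 \left(1 + \left(\frac{1}{2}\right)^{2}\right)\right)^{3} = \left(4 \left(1 + \frac{1}{4}\right)\right)^{3} = \left(4 \cdot \frac{5}{4}\right)^{3} = 5^{3} = 125$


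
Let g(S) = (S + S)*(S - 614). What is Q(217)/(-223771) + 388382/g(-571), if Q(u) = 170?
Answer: 2549369783/8906546505 ≈ 0.28624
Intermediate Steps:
g(S) = 2*S*(-614 + S) (g(S) = (2*S)*(-614 + S) = 2*S*(-614 + S))
Q(217)/(-223771) + 388382/g(-571) = 170/(-223771) + 388382/((2*(-571)*(-614 - 571))) = 170*(-1/223771) + 388382/((2*(-571)*(-1185))) = -10/13163 + 388382/1353270 = -10/13163 + 388382*(1/1353270) = -10/13163 + 194191/676635 = 2549369783/8906546505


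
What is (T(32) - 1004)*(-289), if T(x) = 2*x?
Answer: 271660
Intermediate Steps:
(T(32) - 1004)*(-289) = (2*32 - 1004)*(-289) = (64 - 1004)*(-289) = -940*(-289) = 271660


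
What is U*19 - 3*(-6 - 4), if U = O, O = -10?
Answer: -160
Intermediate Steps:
U = -10
U*19 - 3*(-6 - 4) = -10*19 - 3*(-6 - 4) = -190 - 3*(-10) = -190 + 30 = -160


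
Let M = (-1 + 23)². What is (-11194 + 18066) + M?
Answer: 7356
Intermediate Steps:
M = 484 (M = 22² = 484)
(-11194 + 18066) + M = (-11194 + 18066) + 484 = 6872 + 484 = 7356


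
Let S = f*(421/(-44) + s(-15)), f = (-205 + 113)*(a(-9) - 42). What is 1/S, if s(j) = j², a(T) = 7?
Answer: 11/7630595 ≈ 1.4416e-6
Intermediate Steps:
f = 3220 (f = (-205 + 113)*(7 - 42) = -92*(-35) = 3220)
S = 7630595/11 (S = 3220*(421/(-44) + (-15)²) = 3220*(421*(-1/44) + 225) = 3220*(-421/44 + 225) = 3220*(9479/44) = 7630595/11 ≈ 6.9369e+5)
1/S = 1/(7630595/11) = 11/7630595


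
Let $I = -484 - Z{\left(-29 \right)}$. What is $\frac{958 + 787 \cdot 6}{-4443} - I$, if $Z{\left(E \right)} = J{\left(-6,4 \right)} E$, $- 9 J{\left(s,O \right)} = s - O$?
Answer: $\frac{6004706}{13329} \approx 450.5$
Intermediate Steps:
$J{\left(s,O \right)} = - \frac{s}{9} + \frac{O}{9}$ ($J{\left(s,O \right)} = - \frac{s - O}{9} = - \frac{s}{9} + \frac{O}{9}$)
$Z{\left(E \right)} = \frac{10 E}{9}$ ($Z{\left(E \right)} = \left(\left(- \frac{1}{9}\right) \left(-6\right) + \frac{1}{9} \cdot 4\right) E = \left(\frac{2}{3} + \frac{4}{9}\right) E = \frac{10 E}{9}$)
$I = - \frac{4066}{9}$ ($I = -484 - \frac{10}{9} \left(-29\right) = -484 - - \frac{290}{9} = -484 + \frac{290}{9} = - \frac{4066}{9} \approx -451.78$)
$\frac{958 + 787 \cdot 6}{-4443} - I = \frac{958 + 787 \cdot 6}{-4443} - - \frac{4066}{9} = \left(958 + 4722\right) \left(- \frac{1}{4443}\right) + \frac{4066}{9} = 5680 \left(- \frac{1}{4443}\right) + \frac{4066}{9} = - \frac{5680}{4443} + \frac{4066}{9} = \frac{6004706}{13329}$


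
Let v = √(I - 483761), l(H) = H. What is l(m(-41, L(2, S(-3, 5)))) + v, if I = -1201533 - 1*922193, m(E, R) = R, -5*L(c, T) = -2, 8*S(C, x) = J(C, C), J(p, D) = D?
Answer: ⅖ + I*√2607487 ≈ 0.4 + 1614.8*I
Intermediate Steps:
S(C, x) = C/8
L(c, T) = ⅖ (L(c, T) = -⅕*(-2) = ⅖)
I = -2123726 (I = -1201533 - 922193 = -2123726)
v = I*√2607487 (v = √(-2123726 - 483761) = √(-2607487) = I*√2607487 ≈ 1614.8*I)
l(m(-41, L(2, S(-3, 5)))) + v = ⅖ + I*√2607487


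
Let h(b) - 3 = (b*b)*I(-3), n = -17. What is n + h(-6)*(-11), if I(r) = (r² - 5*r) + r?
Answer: -8366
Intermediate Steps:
I(r) = r² - 4*r
h(b) = 3 + 21*b² (h(b) = 3 + (b*b)*(-3*(-4 - 3)) = 3 + b²*(-3*(-7)) = 3 + b²*21 = 3 + 21*b²)
n + h(-6)*(-11) = -17 + (3 + 21*(-6)²)*(-11) = -17 + (3 + 21*36)*(-11) = -17 + (3 + 756)*(-11) = -17 + 759*(-11) = -17 - 8349 = -8366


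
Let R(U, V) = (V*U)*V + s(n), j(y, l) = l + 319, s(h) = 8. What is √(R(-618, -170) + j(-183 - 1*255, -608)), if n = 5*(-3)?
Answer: I*√17860481 ≈ 4226.2*I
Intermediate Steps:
n = -15
j(y, l) = 319 + l
R(U, V) = 8 + U*V² (R(U, V) = (V*U)*V + 8 = (U*V)*V + 8 = U*V² + 8 = 8 + U*V²)
√(R(-618, -170) + j(-183 - 1*255, -608)) = √((8 - 618*(-170)²) + (319 - 608)) = √((8 - 618*28900) - 289) = √((8 - 17860200) - 289) = √(-17860192 - 289) = √(-17860481) = I*√17860481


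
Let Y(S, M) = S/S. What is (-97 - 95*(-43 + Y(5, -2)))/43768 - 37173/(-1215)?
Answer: 543905953/17726040 ≈ 30.684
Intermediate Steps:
Y(S, M) = 1
(-97 - 95*(-43 + Y(5, -2)))/43768 - 37173/(-1215) = (-97 - 95*(-43 + 1))/43768 - 37173/(-1215) = (-97 - 95*(-42))*(1/43768) - 37173*(-1/1215) = (-97 + 3990)*(1/43768) + 12391/405 = 3893*(1/43768) + 12391/405 = 3893/43768 + 12391/405 = 543905953/17726040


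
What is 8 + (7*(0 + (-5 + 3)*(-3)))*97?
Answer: 4082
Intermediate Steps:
8 + (7*(0 + (-5 + 3)*(-3)))*97 = 8 + (7*(0 - 2*(-3)))*97 = 8 + (7*(0 + 6))*97 = 8 + (7*6)*97 = 8 + 42*97 = 8 + 4074 = 4082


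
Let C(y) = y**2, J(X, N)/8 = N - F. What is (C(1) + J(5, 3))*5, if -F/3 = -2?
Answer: -115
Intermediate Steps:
F = 6 (F = -3*(-2) = 6)
J(X, N) = -48 + 8*N (J(X, N) = 8*(N - 1*6) = 8*(N - 6) = 8*(-6 + N) = -48 + 8*N)
(C(1) + J(5, 3))*5 = (1**2 + (-48 + 8*3))*5 = (1 + (-48 + 24))*5 = (1 - 24)*5 = -23*5 = -115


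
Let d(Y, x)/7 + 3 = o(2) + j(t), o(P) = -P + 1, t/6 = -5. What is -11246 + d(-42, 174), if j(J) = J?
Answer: -11484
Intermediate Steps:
t = -30 (t = 6*(-5) = -30)
o(P) = 1 - P
d(Y, x) = -238 (d(Y, x) = -21 + 7*((1 - 1*2) - 30) = -21 + 7*((1 - 2) - 30) = -21 + 7*(-1 - 30) = -21 + 7*(-31) = -21 - 217 = -238)
-11246 + d(-42, 174) = -11246 - 238 = -11484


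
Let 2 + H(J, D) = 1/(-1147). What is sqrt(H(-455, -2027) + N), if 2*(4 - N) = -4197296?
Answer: 23*sqrt(5219287007)/1147 ≈ 1448.7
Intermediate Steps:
H(J, D) = -2295/1147 (H(J, D) = -2 + 1/(-1147) = -2 - 1/1147 = -2295/1147)
N = 2098652 (N = 4 - 1/2*(-4197296) = 4 + 2098648 = 2098652)
sqrt(H(-455, -2027) + N) = sqrt(-2295/1147 + 2098652) = sqrt(2407151549/1147) = 23*sqrt(5219287007)/1147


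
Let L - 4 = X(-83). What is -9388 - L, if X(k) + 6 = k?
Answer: -9303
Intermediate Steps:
X(k) = -6 + k
L = -85 (L = 4 + (-6 - 83) = 4 - 89 = -85)
-9388 - L = -9388 - 1*(-85) = -9388 + 85 = -9303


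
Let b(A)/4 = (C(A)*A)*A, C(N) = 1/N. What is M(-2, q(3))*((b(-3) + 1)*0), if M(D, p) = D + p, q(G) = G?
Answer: 0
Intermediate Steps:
b(A) = 4*A (b(A) = 4*((A/A)*A) = 4*(1*A) = 4*A)
M(-2, q(3))*((b(-3) + 1)*0) = (-2 + 3)*((4*(-3) + 1)*0) = 1*((-12 + 1)*0) = 1*(-11*0) = 1*0 = 0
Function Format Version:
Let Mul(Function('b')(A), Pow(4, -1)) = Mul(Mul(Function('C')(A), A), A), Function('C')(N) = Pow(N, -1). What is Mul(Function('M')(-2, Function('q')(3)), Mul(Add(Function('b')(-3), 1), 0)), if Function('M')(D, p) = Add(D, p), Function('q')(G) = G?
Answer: 0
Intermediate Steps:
Function('b')(A) = Mul(4, A) (Function('b')(A) = Mul(4, Mul(Mul(Pow(A, -1), A), A)) = Mul(4, Mul(1, A)) = Mul(4, A))
Mul(Function('M')(-2, Function('q')(3)), Mul(Add(Function('b')(-3), 1), 0)) = Mul(Add(-2, 3), Mul(Add(Mul(4, -3), 1), 0)) = Mul(1, Mul(Add(-12, 1), 0)) = Mul(1, Mul(-11, 0)) = Mul(1, 0) = 0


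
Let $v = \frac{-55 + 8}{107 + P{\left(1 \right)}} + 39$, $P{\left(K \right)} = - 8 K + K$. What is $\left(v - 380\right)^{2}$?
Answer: $\frac{1166017609}{10000} \approx 1.166 \cdot 10^{5}$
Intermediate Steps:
$P{\left(K \right)} = - 7 K$
$v = \frac{3853}{100}$ ($v = \frac{-55 + 8}{107 - 7} + 39 = - \frac{47}{107 - 7} + 39 = - \frac{47}{100} + 39 = \frac{3853}{100} \approx 38.53$)
$\left(v - 380\right)^{2} = \left(\frac{3853}{100} - 380\right)^{2} = \left(- \frac{34147}{100}\right)^{2} = \frac{1166017609}{10000}$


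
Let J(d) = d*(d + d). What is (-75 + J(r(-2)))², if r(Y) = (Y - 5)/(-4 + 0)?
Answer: 303601/64 ≈ 4743.8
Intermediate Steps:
r(Y) = 5/4 - Y/4 (r(Y) = (-5 + Y)/(-4) = (-5 + Y)*(-¼) = 5/4 - Y/4)
J(d) = 2*d² (J(d) = d*(2*d) = 2*d²)
(-75 + J(r(-2)))² = (-75 + 2*(5/4 - ¼*(-2))²)² = (-75 + 2*(5/4 + ½)²)² = (-75 + 2*(7/4)²)² = (-75 + 2*(49/16))² = (-75 + 49/8)² = (-551/8)² = 303601/64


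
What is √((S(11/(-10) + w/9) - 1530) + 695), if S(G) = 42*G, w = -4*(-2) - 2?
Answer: 3*I*√2370/5 ≈ 29.21*I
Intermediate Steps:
w = 6 (w = 8 - 2 = 6)
√((S(11/(-10) + w/9) - 1530) + 695) = √((42*(11/(-10) + 6/9) - 1530) + 695) = √((42*(11*(-⅒) + 6*(⅑)) - 1530) + 695) = √((42*(-11/10 + ⅔) - 1530) + 695) = √((42*(-13/30) - 1530) + 695) = √((-91/5 - 1530) + 695) = √(-7741/5 + 695) = √(-4266/5) = 3*I*√2370/5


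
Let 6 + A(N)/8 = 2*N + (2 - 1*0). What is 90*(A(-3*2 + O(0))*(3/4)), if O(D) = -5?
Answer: -14040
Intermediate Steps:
A(N) = -32 + 16*N (A(N) = -48 + 8*(2*N + (2 - 1*0)) = -48 + 8*(2*N + (2 + 0)) = -48 + 8*(2*N + 2) = -48 + 8*(2 + 2*N) = -48 + (16 + 16*N) = -32 + 16*N)
90*(A(-3*2 + O(0))*(3/4)) = 90*((-32 + 16*(-3*2 - 5))*(3/4)) = 90*((-32 + 16*(-6 - 5))*(3*(1/4))) = 90*((-32 + 16*(-11))*(3/4)) = 90*((-32 - 176)*(3/4)) = 90*(-208*3/4) = 90*(-156) = -14040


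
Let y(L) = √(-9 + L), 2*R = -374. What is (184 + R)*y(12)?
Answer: -3*√3 ≈ -5.1962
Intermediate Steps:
R = -187 (R = (½)*(-374) = -187)
(184 + R)*y(12) = (184 - 187)*√(-9 + 12) = -3*√3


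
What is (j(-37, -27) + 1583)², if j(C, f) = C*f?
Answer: 6666724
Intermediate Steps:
(j(-37, -27) + 1583)² = (-37*(-27) + 1583)² = (999 + 1583)² = 2582² = 6666724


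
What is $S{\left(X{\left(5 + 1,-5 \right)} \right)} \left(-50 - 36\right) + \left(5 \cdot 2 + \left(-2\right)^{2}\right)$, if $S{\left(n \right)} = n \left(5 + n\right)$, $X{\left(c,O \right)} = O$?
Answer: $14$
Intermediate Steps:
$S{\left(X{\left(5 + 1,-5 \right)} \right)} \left(-50 - 36\right) + \left(5 \cdot 2 + \left(-2\right)^{2}\right) = - 5 \left(5 - 5\right) \left(-50 - 36\right) + \left(5 \cdot 2 + \left(-2\right)^{2}\right) = \left(-5\right) 0 \left(-50 - 36\right) + \left(10 + 4\right) = 0 \left(-86\right) + 14 = 0 + 14 = 14$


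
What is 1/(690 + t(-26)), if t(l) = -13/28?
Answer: 28/19307 ≈ 0.0014503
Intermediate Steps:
t(l) = -13/28 (t(l) = -13*1/28 = -13/28)
1/(690 + t(-26)) = 1/(690 - 13/28) = 1/(19307/28) = 28/19307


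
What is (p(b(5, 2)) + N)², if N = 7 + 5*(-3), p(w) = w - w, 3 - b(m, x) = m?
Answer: 64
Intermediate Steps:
b(m, x) = 3 - m
p(w) = 0
N = -8 (N = 7 - 15 = -8)
(p(b(5, 2)) + N)² = (0 - 8)² = (-8)² = 64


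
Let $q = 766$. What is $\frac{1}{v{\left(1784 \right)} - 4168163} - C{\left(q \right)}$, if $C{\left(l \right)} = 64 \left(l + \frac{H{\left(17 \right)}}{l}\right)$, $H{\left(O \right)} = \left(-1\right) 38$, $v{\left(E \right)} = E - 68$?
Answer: $- \frac{78224942430655}{1595749201} \approx -49021.0$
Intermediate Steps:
$v{\left(E \right)} = -68 + E$
$H{\left(O \right)} = -38$
$C{\left(l \right)} = - \frac{2432}{l} + 64 l$ ($C{\left(l \right)} = 64 \left(l - \frac{38}{l}\right) = - \frac{2432}{l} + 64 l$)
$\frac{1}{v{\left(1784 \right)} - 4168163} - C{\left(q \right)} = \frac{1}{\left(-68 + 1784\right) - 4168163} - \left(- \frac{2432}{766} + 64 \cdot 766\right) = \frac{1}{1716 - 4168163} - \left(\left(-2432\right) \frac{1}{766} + 49024\right) = \frac{1}{-4166447} - \left(- \frac{1216}{383} + 49024\right) = - \frac{1}{4166447} - \frac{18774976}{383} = - \frac{78224942430655}{1595749201}$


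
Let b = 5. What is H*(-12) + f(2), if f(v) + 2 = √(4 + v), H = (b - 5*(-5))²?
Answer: -10802 + √6 ≈ -10800.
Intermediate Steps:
H = 900 (H = (5 - 5*(-5))² = (5 + 25)² = 30² = 900)
f(v) = -2 + √(4 + v)
H*(-12) + f(2) = 900*(-12) + (-2 + √(4 + 2)) = -10800 + (-2 + √6) = -10802 + √6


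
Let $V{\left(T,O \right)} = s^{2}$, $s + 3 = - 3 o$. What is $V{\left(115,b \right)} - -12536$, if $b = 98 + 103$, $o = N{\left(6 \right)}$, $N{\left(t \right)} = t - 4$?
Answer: $12617$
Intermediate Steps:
$N{\left(t \right)} = -4 + t$ ($N{\left(t \right)} = t - 4 = -4 + t$)
$o = 2$ ($o = -4 + 6 = 2$)
$b = 201$
$s = -9$ ($s = -3 - 6 = -9$)
$V{\left(T,O \right)} = 81$ ($V{\left(T,O \right)} = \left(-9\right)^{2} = 81$)
$V{\left(115,b \right)} - -12536 = 81 - -12536 = 81 + 12536 = 12617$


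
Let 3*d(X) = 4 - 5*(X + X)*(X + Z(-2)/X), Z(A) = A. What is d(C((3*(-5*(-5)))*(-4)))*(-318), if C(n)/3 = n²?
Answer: 77273999997456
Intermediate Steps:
C(n) = 3*n²
d(X) = 4/3 - 10*X*(X - 2/X)/3 (d(X) = (4 - 5*(X + X)*(X - 2/X))/3 = (4 - 5*2*X*(X - 2/X))/3 = (4 - 10*X*(X - 2/X))/3 = 4/3 - 10*X*(X - 2/X)/3)
d(C((3*(-5*(-5)))*(-4)))*(-318) = (8 - 10*(3*((3*(-5*(-5)))*(-4))²)²/3)*(-318) = (8 - 10*(3*((3*25)*(-4))²)²/3)*(-318) = (8 - 10*(3*(75*(-4))²)²/3)*(-318) = (8 - 10*(3*(-300)²)²/3)*(-318) = (8 - 10*(3*90000)²/3)*(-318) = (8 - 10/3*270000²)*(-318) = (8 - 10/3*72900000000)*(-318) = (8 - 243000000000)*(-318) = -242999999992*(-318) = 77273999997456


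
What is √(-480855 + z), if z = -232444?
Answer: I*√713299 ≈ 844.57*I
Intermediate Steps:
√(-480855 + z) = √(-480855 - 232444) = √(-713299) = I*√713299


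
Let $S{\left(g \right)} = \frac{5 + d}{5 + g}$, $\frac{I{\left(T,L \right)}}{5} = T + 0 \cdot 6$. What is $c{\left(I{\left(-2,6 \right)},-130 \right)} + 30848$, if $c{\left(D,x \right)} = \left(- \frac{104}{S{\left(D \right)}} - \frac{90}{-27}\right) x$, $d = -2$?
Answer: $\frac{23644}{3} \approx 7881.3$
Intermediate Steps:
$I{\left(T,L \right)} = 5 T$ ($I{\left(T,L \right)} = 5 \left(T + 0 \cdot 6\right) = 5 \left(T + 0\right) = 5 T$)
$S{\left(g \right)} = \frac{3}{5 + g}$ ($S{\left(g \right)} = \frac{5 - 2}{5 + g} = \frac{3}{5 + g}$)
$c{\left(D,x \right)} = x \left(-170 - \frac{104 D}{3}\right)$ ($c{\left(D,x \right)} = \left(- \frac{104}{3 \frac{1}{5 + D}} - \frac{90}{-27}\right) x = \left(- 104 \left(\frac{5}{3} + \frac{D}{3}\right) - - \frac{10}{3}\right) x = \left(\left(- \frac{520}{3} - \frac{104 D}{3}\right) + \frac{10}{3}\right) x = \left(-170 - \frac{104 D}{3}\right) x = x \left(-170 - \frac{104 D}{3}\right)$)
$c{\left(I{\left(-2,6 \right)},-130 \right)} + 30848 = \frac{2}{3} \left(-130\right) \left(-255 - 52 \cdot 5 \left(-2\right)\right) + 30848 = \frac{2}{3} \left(-130\right) \left(-255 - -520\right) + 30848 = \frac{2}{3} \left(-130\right) \left(-255 + 520\right) + 30848 = \frac{2}{3} \left(-130\right) 265 + 30848 = - \frac{68900}{3} + 30848 = \frac{23644}{3}$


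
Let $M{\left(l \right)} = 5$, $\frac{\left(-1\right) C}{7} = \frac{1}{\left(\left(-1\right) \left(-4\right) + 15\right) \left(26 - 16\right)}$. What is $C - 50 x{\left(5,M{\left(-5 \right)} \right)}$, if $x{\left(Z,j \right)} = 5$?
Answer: $- \frac{47507}{190} \approx -250.04$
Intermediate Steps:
$C = - \frac{7}{190}$ ($C = - \frac{7}{\left(\left(-1\right) \left(-4\right) + 15\right) \left(26 - 16\right)} = - \frac{7}{\left(4 + 15\right) 10} = - \frac{7}{19 \cdot 10} = - \frac{7}{190} \approx -0.036842$)
$C - 50 x{\left(5,M{\left(-5 \right)} \right)} = - \frac{7}{190} - 250 = - \frac{47507}{190}$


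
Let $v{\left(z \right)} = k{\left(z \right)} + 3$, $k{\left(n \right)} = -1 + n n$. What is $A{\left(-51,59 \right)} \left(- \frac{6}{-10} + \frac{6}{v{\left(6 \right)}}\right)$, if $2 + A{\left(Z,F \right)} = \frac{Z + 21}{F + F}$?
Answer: $- \frac{504}{295} \approx -1.7085$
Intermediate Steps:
$k{\left(n \right)} = -1 + n^{2}$
$A{\left(Z,F \right)} = -2 + \frac{21 + Z}{2 F}$ ($A{\left(Z,F \right)} = -2 + \frac{Z + 21}{F + F} = -2 + \frac{21 + Z}{2 F}$)
$v{\left(z \right)} = 2 + z^{2}$ ($v{\left(z \right)} = \left(-1 + z^{2}\right) + 3 = 2 + z^{2}$)
$A{\left(-51,59 \right)} \left(- \frac{6}{-10} + \frac{6}{v{\left(6 \right)}}\right) = \frac{21 - 51 - 236}{2 \cdot 59} \left(- \frac{6}{-10} + \frac{6}{2 + 6^{2}}\right) = \frac{1}{2} \cdot \frac{1}{59} \left(21 - 51 - 236\right) \left(\left(-6\right) \left(- \frac{1}{10}\right) + \frac{6}{2 + 36}\right) = \frac{1}{2} \cdot \frac{1}{59} \left(-266\right) \left(\frac{3}{5} + \frac{6}{38}\right) = - \frac{133 \left(\frac{3}{5} + 6 \cdot \frac{1}{38}\right)}{59} = - \frac{133 \left(\frac{3}{5} + \frac{3}{19}\right)}{59} = \left(- \frac{133}{59}\right) \frac{72}{95} = - \frac{504}{295}$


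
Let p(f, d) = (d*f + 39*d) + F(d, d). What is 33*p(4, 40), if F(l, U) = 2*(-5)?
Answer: 56430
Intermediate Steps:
F(l, U) = -10
p(f, d) = -10 + 39*d + d*f (p(f, d) = (d*f + 39*d) - 10 = (39*d + d*f) - 10 = -10 + 39*d + d*f)
33*p(4, 40) = 33*(-10 + 39*40 + 40*4) = 33*(-10 + 1560 + 160) = 33*1710 = 56430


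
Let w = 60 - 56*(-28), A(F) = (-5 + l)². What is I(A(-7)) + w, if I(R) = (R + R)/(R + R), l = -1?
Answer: 1629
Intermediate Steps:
A(F) = 36 (A(F) = (-5 - 1)² = (-6)² = 36)
I(R) = 1 (I(R) = (2*R)/((2*R)) = (2*R)*(1/(2*R)) = 1)
w = 1628 (w = 60 + 1568 = 1628)
I(A(-7)) + w = 1 + 1628 = 1629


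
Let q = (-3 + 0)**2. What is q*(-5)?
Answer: -45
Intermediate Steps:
q = 9 (q = (-3)**2 = 9)
q*(-5) = 9*(-5) = -45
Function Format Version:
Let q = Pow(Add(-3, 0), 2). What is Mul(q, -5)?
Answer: -45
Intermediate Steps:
q = 9 (q = Pow(-3, 2) = 9)
Mul(q, -5) = Mul(9, -5) = -45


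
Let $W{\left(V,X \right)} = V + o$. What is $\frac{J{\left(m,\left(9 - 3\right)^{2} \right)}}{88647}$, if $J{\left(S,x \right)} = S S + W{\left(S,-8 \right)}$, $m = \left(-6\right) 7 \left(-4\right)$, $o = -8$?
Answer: $\frac{28384}{88647} \approx 0.32019$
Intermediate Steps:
$W{\left(V,X \right)} = -8 + V$ ($W{\left(V,X \right)} = V - 8 = -8 + V$)
$m = 168$ ($m = \left(-42\right) \left(-4\right) = 168$)
$J{\left(S,x \right)} = -8 + S + S^{2}$ ($J{\left(S,x \right)} = S S + \left(-8 + S\right) = S^{2} + \left(-8 + S\right) = -8 + S + S^{2}$)
$\frac{J{\left(m,\left(9 - 3\right)^{2} \right)}}{88647} = \frac{-8 + 168 + 168^{2}}{88647} = \left(-8 + 168 + 28224\right) \frac{1}{88647} = 28384 \cdot \frac{1}{88647} = \frac{28384}{88647}$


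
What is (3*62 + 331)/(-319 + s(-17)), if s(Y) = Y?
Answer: -517/336 ≈ -1.5387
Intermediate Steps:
(3*62 + 331)/(-319 + s(-17)) = (3*62 + 331)/(-319 - 17) = (186 + 331)/(-336) = 517*(-1/336) = -517/336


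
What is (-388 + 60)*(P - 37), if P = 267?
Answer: -75440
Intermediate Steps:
(-388 + 60)*(P - 37) = (-388 + 60)*(267 - 37) = -328*230 = -75440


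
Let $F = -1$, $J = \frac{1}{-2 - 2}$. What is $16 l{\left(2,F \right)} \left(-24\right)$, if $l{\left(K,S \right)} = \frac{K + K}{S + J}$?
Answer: $\frac{6144}{5} \approx 1228.8$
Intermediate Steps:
$J = - \frac{1}{4}$ ($J = \frac{1}{-4} = - \frac{1}{4} \approx -0.25$)
$l{\left(K,S \right)} = \frac{2 K}{- \frac{1}{4} + S}$ ($l{\left(K,S \right)} = \frac{K + K}{S - \frac{1}{4}} = \frac{2 K}{- \frac{1}{4} + S}$)
$16 l{\left(2,F \right)} \left(-24\right) = 16 \cdot 8 \cdot 2 \frac{1}{-1 + 4 \left(-1\right)} \left(-24\right) = 16 \cdot 8 \cdot 2 \frac{1}{-1 - 4} \left(-24\right) = 16 \cdot 8 \cdot 2 \frac{1}{-5} \left(-24\right) = 16 \cdot 8 \cdot 2 \left(- \frac{1}{5}\right) \left(-24\right) = 16 \left(- \frac{16}{5}\right) \left(-24\right) = \left(- \frac{256}{5}\right) \left(-24\right) = \frac{6144}{5}$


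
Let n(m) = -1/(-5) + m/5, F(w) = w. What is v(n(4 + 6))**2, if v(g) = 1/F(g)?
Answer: 25/121 ≈ 0.20661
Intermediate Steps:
n(m) = 1/5 + m/5 (n(m) = -1*(-1/5) + m*(1/5) = 1/5 + m/5)
v(g) = 1/g
v(n(4 + 6))**2 = (1/(1/5 + (4 + 6)/5))**2 = (1/(1/5 + (1/5)*10))**2 = (1/(1/5 + 2))**2 = (1/(11/5))**2 = (5/11)**2 = 25/121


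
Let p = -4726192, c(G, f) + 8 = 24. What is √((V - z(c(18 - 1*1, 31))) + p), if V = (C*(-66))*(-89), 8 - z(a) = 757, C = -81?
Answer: 43*I*√2813 ≈ 2280.6*I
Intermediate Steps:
c(G, f) = 16 (c(G, f) = -8 + 24 = 16)
z(a) = -749 (z(a) = 8 - 1*757 = 8 - 757 = -749)
V = -475794 (V = -81*(-66)*(-89) = 5346*(-89) = -475794)
√((V - z(c(18 - 1*1, 31))) + p) = √((-475794 - 1*(-749)) - 4726192) = √((-475794 + 749) - 4726192) = √(-475045 - 4726192) = √(-5201237) = 43*I*√2813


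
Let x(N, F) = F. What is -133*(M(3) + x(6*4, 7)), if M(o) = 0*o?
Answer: -931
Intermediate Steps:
M(o) = 0
-133*(M(3) + x(6*4, 7)) = -133*(0 + 7) = -133*7 = -931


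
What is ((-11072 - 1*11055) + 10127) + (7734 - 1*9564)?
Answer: -13830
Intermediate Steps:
((-11072 - 1*11055) + 10127) + (7734 - 1*9564) = ((-11072 - 11055) + 10127) + (7734 - 9564) = (-22127 + 10127) - 1830 = -12000 - 1830 = -13830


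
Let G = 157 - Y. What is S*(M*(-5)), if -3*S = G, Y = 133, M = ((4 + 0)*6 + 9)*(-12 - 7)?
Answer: -25080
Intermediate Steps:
M = -627 (M = (4*6 + 9)*(-19) = (24 + 9)*(-19) = 33*(-19) = -627)
G = 24 (G = 157 - 1*133 = 157 - 133 = 24)
S = -8 (S = -⅓*24 = -8)
S*(M*(-5)) = -(-5016)*(-5) = -8*3135 = -25080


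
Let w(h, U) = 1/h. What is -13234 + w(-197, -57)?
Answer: -2607099/197 ≈ -13234.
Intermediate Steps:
-13234 + w(-197, -57) = -13234 + 1/(-197) = -13234 - 1/197 = -2607099/197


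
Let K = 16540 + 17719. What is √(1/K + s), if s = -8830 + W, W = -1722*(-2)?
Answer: I*√6321435496007/34259 ≈ 73.389*I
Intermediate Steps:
W = 3444 (W = -246*(-14) = 3444)
K = 34259
s = -5386 (s = -8830 + 3444 = -5386)
√(1/K + s) = √(1/34259 - 5386) = √(-184518973/34259) = I*√6321435496007/34259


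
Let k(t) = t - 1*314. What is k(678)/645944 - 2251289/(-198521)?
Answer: 27966901605/2466027862 ≈ 11.341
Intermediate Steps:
k(t) = -314 + t (k(t) = t - 314 = -314 + t)
k(678)/645944 - 2251289/(-198521) = (-314 + 678)/645944 - 2251289/(-198521) = 364*(1/645944) - 2251289*(-1/198521) = 7/12422 + 2251289/198521 = 27966901605/2466027862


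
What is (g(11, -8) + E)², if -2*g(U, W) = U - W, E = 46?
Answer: 5329/4 ≈ 1332.3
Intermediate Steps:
g(U, W) = W/2 - U/2 (g(U, W) = -(U - W)/2 = W/2 - U/2)
(g(11, -8) + E)² = (((½)*(-8) - ½*11) + 46)² = ((-4 - 11/2) + 46)² = (-19/2 + 46)² = (73/2)² = 5329/4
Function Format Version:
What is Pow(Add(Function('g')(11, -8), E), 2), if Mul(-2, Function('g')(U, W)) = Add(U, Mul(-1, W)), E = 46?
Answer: Rational(5329, 4) ≈ 1332.3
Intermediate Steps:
Function('g')(U, W) = Add(Mul(Rational(1, 2), W), Mul(Rational(-1, 2), U)) (Function('g')(U, W) = Mul(Rational(-1, 2), Add(U, Mul(-1, W))) = Add(Mul(Rational(1, 2), W), Mul(Rational(-1, 2), U)))
Pow(Add(Function('g')(11, -8), E), 2) = Pow(Add(Add(Mul(Rational(1, 2), -8), Mul(Rational(-1, 2), 11)), 46), 2) = Pow(Add(Add(-4, Rational(-11, 2)), 46), 2) = Pow(Add(Rational(-19, 2), 46), 2) = Pow(Rational(73, 2), 2) = Rational(5329, 4)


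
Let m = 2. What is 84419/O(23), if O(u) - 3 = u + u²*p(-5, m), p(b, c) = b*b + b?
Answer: 84419/10606 ≈ 7.9595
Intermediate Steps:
p(b, c) = b + b² (p(b, c) = b² + b = b + b²)
O(u) = 3 + u + 20*u² (O(u) = 3 + (u + u²*(-5*(1 - 5))) = 3 + (u + u²*(-5*(-4))) = 3 + (u + u²*20) = 3 + (u + 20*u²) = 3 + u + 20*u²)
84419/O(23) = 84419/(3 + 23 + 20*23²) = 84419/(3 + 23 + 20*529) = 84419/(3 + 23 + 10580) = 84419/10606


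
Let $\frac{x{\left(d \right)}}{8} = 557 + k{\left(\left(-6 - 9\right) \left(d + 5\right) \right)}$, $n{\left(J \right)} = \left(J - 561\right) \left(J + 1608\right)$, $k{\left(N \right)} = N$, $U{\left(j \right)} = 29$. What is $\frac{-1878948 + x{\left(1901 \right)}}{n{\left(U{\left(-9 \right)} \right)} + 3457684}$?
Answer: $- \frac{525803}{646700} \approx -0.81306$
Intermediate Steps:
$n{\left(J \right)} = \left(-561 + J\right) \left(1608 + J\right)$
$x{\left(d \right)} = 3856 - 120 d$ ($x{\left(d \right)} = 8 \left(557 + \left(-6 - 9\right) \left(d + 5\right)\right) = 8 \left(557 - 15 \left(5 + d\right)\right) = 8 \left(557 - \left(75 + 15 d\right)\right) = 8 \left(482 - 15 d\right) = 3856 - 120 d$)
$\frac{-1878948 + x{\left(1901 \right)}}{n{\left(U{\left(-9 \right)} \right)} + 3457684} = \frac{-1878948 + \left(3856 - 228120\right)}{\left(-902088 + 29^{2} + 1047 \cdot 29\right) + 3457684} = \frac{-1878948 + \left(3856 - 228120\right)}{\left(-902088 + 841 + 30363\right) + 3457684} = \frac{-1878948 - 224264}{-870884 + 3457684} = - \frac{2103212}{2586800} = \left(-2103212\right) \frac{1}{2586800} = - \frac{525803}{646700}$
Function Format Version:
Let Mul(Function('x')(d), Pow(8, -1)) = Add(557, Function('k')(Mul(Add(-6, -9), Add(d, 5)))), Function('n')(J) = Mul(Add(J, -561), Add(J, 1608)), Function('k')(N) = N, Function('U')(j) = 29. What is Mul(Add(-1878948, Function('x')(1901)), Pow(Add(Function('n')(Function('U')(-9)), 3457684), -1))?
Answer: Rational(-525803, 646700) ≈ -0.81306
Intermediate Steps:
Function('n')(J) = Mul(Add(-561, J), Add(1608, J))
Function('x')(d) = Add(3856, Mul(-120, d)) (Function('x')(d) = Mul(8, Add(557, Mul(Add(-6, -9), Add(d, 5)))) = Mul(8, Add(557, Mul(-15, Add(5, d)))) = Mul(8, Add(557, Add(-75, Mul(-15, d)))) = Mul(8, Add(482, Mul(-15, d))) = Add(3856, Mul(-120, d)))
Mul(Add(-1878948, Function('x')(1901)), Pow(Add(Function('n')(Function('U')(-9)), 3457684), -1)) = Mul(Add(-1878948, Add(3856, Mul(-120, 1901))), Pow(Add(Add(-902088, Pow(29, 2), Mul(1047, 29)), 3457684), -1)) = Mul(Add(-1878948, Add(3856, -228120)), Pow(Add(Add(-902088, 841, 30363), 3457684), -1)) = Mul(Add(-1878948, -224264), Pow(Add(-870884, 3457684), -1)) = Mul(-2103212, Pow(2586800, -1)) = Mul(-2103212, Rational(1, 2586800)) = Rational(-525803, 646700)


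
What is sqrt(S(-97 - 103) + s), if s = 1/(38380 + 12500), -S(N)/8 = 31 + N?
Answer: sqrt(54687859995)/6360 ≈ 36.770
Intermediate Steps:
S(N) = -248 - 8*N (S(N) = -8*(31 + N) = -248 - 8*N)
s = 1/50880 ≈ 1.9654e-5
sqrt(S(-97 - 103) + s) = sqrt((-248 - 8*(-97 - 103)) + 1/50880) = sqrt((-248 - 8*(-200)) + 1/50880) = sqrt((-248 + 1600) + 1/50880) = sqrt(1352 + 1/50880) = sqrt(68789761/50880) = sqrt(54687859995)/6360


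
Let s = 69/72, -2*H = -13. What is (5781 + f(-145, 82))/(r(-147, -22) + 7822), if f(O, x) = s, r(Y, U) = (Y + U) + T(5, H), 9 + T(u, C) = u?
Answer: 138767/183576 ≈ 0.75591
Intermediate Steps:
H = 13/2 (H = -1/2*(-13) = 13/2 ≈ 6.5000)
T(u, C) = -9 + u
s = 23/24 (s = 69*(1/72) = 23/24 ≈ 0.95833)
r(Y, U) = -4 + U + Y (r(Y, U) = (Y + U) + (-9 + 5) = (U + Y) - 4 = -4 + U + Y)
f(O, x) = 23/24
(5781 + f(-145, 82))/(r(-147, -22) + 7822) = (5781 + 23/24)/((-4 - 22 - 147) + 7822) = 138767/(24*(-173 + 7822)) = (138767/24)/7649 = (138767/24)*(1/7649) = 138767/183576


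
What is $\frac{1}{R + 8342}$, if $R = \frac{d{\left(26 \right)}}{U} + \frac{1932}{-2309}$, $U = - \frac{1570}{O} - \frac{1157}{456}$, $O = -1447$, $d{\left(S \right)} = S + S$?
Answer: $\frac{2212620031}{18376600233638} \approx 0.0001204$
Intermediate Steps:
$d{\left(S \right)} = 2 S$
$U = - \frac{958259}{659832}$ ($U = - \frac{1570}{-1447} - \frac{1157}{456} = \left(-1570\right) \left(- \frac{1}{1447}\right) - \frac{1157}{456} = \frac{1570}{1447} - \frac{1157}{456} = - \frac{958259}{659832} \approx -1.4523$)
$R = - \frac{81076064964}{2212620031}$ ($R = \frac{2 \cdot 26}{- \frac{958259}{659832}} + \frac{1932}{-2309} = 52 \left(- \frac{659832}{958259}\right) + 1932 \left(- \frac{1}{2309}\right) = - \frac{34311264}{958259} - \frac{1932}{2309} = - \frac{81076064964}{2212620031} \approx -36.643$)
$\frac{1}{R + 8342} = \frac{1}{- \frac{81076064964}{2212620031} + 8342} = \frac{1}{\frac{18376600233638}{2212620031}} = \frac{2212620031}{18376600233638}$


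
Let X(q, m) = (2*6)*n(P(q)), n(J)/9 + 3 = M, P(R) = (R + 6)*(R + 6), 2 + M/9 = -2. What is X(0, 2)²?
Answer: 17740944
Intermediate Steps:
M = -36 (M = -18 + 9*(-2) = -18 - 18 = -36)
P(R) = (6 + R)² (P(R) = (6 + R)*(6 + R) = (6 + R)²)
n(J) = -351 (n(J) = -27 + 9*(-36) = -27 - 324 = -351)
X(q, m) = -4212 (X(q, m) = (2*6)*(-351) = 12*(-351) = -4212)
X(0, 2)² = (-4212)² = 17740944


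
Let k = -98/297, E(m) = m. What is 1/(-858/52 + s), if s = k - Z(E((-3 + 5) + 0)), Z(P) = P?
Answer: -594/11185 ≈ -0.053107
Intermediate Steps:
k = -98/297 (k = -98*1/297 = -98/297 ≈ -0.32997)
s = -692/297 (s = -98/297 - ((-3 + 5) + 0) = -98/297 - (2 + 0) = -98/297 - 1*2 = -98/297 - 2 = -692/297 ≈ -2.3300)
1/(-858/52 + s) = 1/(-858/52 - 692/297) = 1/(-858*1/52 - 692/297) = 1/(-33/2 - 692/297) = 1/(-11185/594) = -594/11185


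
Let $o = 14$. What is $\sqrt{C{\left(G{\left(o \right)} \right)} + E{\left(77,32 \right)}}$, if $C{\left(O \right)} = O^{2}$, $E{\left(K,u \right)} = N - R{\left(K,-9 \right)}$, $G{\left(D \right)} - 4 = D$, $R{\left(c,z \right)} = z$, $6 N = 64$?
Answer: $\frac{\sqrt{3093}}{3} \approx 18.538$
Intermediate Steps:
$N = \frac{32}{3}$ ($N = \frac{1}{6} \cdot 64 = \frac{32}{3} \approx 10.667$)
$G{\left(D \right)} = 4 + D$
$E{\left(K,u \right)} = \frac{59}{3}$ ($E{\left(K,u \right)} = \frac{32}{3} - -9 = \frac{32}{3} + 9 = \frac{59}{3}$)
$\sqrt{C{\left(G{\left(o \right)} \right)} + E{\left(77,32 \right)}} = \sqrt{\left(4 + 14\right)^{2} + \frac{59}{3}} = \sqrt{18^{2} + \frac{59}{3}} = \sqrt{324 + \frac{59}{3}} = \sqrt{\frac{1031}{3}} = \frac{\sqrt{3093}}{3}$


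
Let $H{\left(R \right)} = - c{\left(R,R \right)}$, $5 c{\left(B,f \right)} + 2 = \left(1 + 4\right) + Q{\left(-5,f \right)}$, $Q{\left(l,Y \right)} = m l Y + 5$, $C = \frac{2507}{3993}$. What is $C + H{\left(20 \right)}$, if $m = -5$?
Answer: $- \frac{2015909}{19965} \approx -100.97$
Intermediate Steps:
$C = \frac{2507}{3993}$ ($C = 2507 \cdot \frac{1}{3993} = \frac{2507}{3993} \approx 0.62785$)
$Q{\left(l,Y \right)} = 5 - 5 Y l$ ($Q{\left(l,Y \right)} = - 5 l Y + 5 = - 5 Y l + 5 = 5 - 5 Y l$)
$c{\left(B,f \right)} = \frac{8}{5} + 5 f$ ($c{\left(B,f \right)} = - \frac{2}{5} + \frac{\left(1 + 4\right) - \left(-5 + 5 f \left(-5\right)\right)}{5} = - \frac{2}{5} + \frac{5 + \left(5 + 25 f\right)}{5} = - \frac{2}{5} + \frac{10 + 25 f}{5} = - \frac{2}{5} + \left(2 + 5 f\right) = \frac{8}{5} + 5 f$)
$H{\left(R \right)} = - \frac{8}{5} - 5 R$ ($H{\left(R \right)} = - (\frac{8}{5} + 5 R) = - \frac{8}{5} - 5 R$)
$C + H{\left(20 \right)} = \frac{2507}{3993} - \frac{508}{5} = - \frac{2015909}{19965}$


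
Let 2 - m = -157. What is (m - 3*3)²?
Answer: 22500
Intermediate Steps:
m = 159 (m = 2 - 1*(-157) = 2 + 157 = 159)
(m - 3*3)² = (159 - 3*3)² = (159 - 9)² = 150² = 22500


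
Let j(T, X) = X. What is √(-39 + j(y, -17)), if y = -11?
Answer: 2*I*√14 ≈ 7.4833*I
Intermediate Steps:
√(-39 + j(y, -17)) = √(-39 - 17) = √(-56) = 2*I*√14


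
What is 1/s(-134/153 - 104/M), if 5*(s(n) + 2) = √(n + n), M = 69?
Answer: -87975/184336 - 15*I*√1639463/184336 ≈ -0.47725 - 0.10419*I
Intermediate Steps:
s(n) = -2 + √2*√n/5 (s(n) = -2 + √(n + n)/5 = -2 + √(2*n)/5 = -2 + (√2*√n)/5 = -2 + √2*√n/5)
1/s(-134/153 - 104/M) = 1/(-2 + √2*√(-134/153 - 104/69)/5) = 1/(-2 + √2*√(-8386/3519)/5) = 1/(-2 + √2*(I*√3278926/1173)/5) = 1/(-2 + 2*I*√1639463/5865)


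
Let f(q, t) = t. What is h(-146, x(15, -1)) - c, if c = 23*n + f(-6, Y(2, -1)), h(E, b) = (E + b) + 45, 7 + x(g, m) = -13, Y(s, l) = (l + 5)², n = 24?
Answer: -689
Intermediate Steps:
Y(s, l) = (5 + l)²
x(g, m) = -20 (x(g, m) = -7 - 13 = -20)
h(E, b) = 45 + E + b
c = 568 (c = 23*24 + (5 - 1)² = 552 + 4² = 552 + 16 = 568)
h(-146, x(15, -1)) - c = (45 - 146 - 20) - 1*568 = -121 - 568 = -689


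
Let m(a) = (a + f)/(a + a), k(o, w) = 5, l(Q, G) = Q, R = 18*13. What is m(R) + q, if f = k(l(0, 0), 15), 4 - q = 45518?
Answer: -21300313/468 ≈ -45514.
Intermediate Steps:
R = 234
q = -45514 (q = 4 - 1*45518 = 4 - 45518 = -45514)
f = 5
m(a) = (5 + a)/(2*a) (m(a) = (a + 5)/(a + a) = (5 + a)/((2*a)) = (5 + a)*(1/(2*a)) = (5 + a)/(2*a))
m(R) + q = (½)*(5 + 234)/234 - 45514 = (½)*(1/234)*239 - 45514 = 239/468 - 45514 = -21300313/468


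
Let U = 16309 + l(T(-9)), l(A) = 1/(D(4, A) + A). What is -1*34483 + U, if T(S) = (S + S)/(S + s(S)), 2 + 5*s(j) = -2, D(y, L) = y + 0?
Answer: -5197715/286 ≈ -18174.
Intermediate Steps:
D(y, L) = y
s(j) = -⅘ (s(j) = -⅖ + (⅕)*(-2) = -⅖ - ⅖ = -⅘)
T(S) = 2*S/(-⅘ + S) (T(S) = (S + S)/(S - ⅘) = (2*S)/(-⅘ + S) = 2*S/(-⅘ + S))
l(A) = 1/(4 + A)
U = 4664423/286 (U = 16309 + 1/(4 + 10*(-9)/(-4 + 5*(-9))) = 16309 + 1/(4 + 10*(-9)/(-4 - 45)) = 16309 + 1/(4 + 10*(-9)/(-49)) = 16309 + 1/(4 + 10*(-9)*(-1/49)) = 16309 + 1/(4 + 90/49) = 16309 + 1/(286/49) = 16309 + 49/286 = 4664423/286 ≈ 16309.)
-1*34483 + U = -1*34483 + 4664423/286 = -34483 + 4664423/286 = -5197715/286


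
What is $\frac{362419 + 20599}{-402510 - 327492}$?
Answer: $- \frac{191509}{365001} \approx -0.52468$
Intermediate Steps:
$\frac{362419 + 20599}{-402510 - 327492} = \frac{383018}{-730002} = 383018 \left(- \frac{1}{730002}\right) = - \frac{191509}{365001}$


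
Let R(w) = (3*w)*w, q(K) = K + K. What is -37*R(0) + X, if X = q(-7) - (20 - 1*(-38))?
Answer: -72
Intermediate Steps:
q(K) = 2*K
R(w) = 3*w²
X = -72 (X = 2*(-7) - (20 - 1*(-38)) = -14 - (20 + 38) = -14 - 1*58 = -14 - 58 = -72)
-37*R(0) + X = -111*0² - 72 = -111*0 - 72 = -37*0 - 72 = 0 - 72 = -72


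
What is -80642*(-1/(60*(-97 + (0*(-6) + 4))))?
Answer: -40321/2790 ≈ -14.452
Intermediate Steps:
-80642*(-1/(60*(-97 + (0*(-6) + 4)))) = -80642*(-1/(60*(-97 + (0 + 4)))) = -80642*(-1/(60*(-97 + 4))) = -80642/((-93*(-60))) = -80642/5580 = -80642*1/5580 = -40321/2790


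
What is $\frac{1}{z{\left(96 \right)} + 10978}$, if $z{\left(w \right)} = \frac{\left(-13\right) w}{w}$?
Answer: $\frac{1}{10965} \approx 9.1199 \cdot 10^{-5}$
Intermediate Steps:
$z{\left(w \right)} = -13$
$\frac{1}{z{\left(96 \right)} + 10978} = \frac{1}{-13 + 10978} = \frac{1}{10965}$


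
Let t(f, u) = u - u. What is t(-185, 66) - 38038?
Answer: -38038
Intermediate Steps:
t(f, u) = 0
t(-185, 66) - 38038 = 0 - 38038 = -38038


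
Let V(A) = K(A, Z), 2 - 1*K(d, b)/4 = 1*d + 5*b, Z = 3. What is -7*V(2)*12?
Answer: 5040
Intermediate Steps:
K(d, b) = 8 - 20*b - 4*d (K(d, b) = 8 - 4*(1*d + 5*b) = 8 - 4*(d + 5*b) = 8 + (-20*b - 4*d) = 8 - 20*b - 4*d)
V(A) = -52 - 4*A (V(A) = 8 - 20*3 - 4*A = 8 - 60 - 4*A = -52 - 4*A)
-7*V(2)*12 = -7*(-52 - 4*2)*12 = -7*(-52 - 8)*12 = -7*(-60)*12 = 420*12 = 5040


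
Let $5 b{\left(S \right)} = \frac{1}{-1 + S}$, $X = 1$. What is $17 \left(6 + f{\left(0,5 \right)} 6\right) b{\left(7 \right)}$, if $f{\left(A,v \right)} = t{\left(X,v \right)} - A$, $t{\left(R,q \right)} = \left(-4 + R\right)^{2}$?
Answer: $34$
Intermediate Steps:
$b{\left(S \right)} = \frac{1}{5 \left(-1 + S\right)}$
$f{\left(A,v \right)} = 9 - A$ ($f{\left(A,v \right)} = \left(-4 + 1\right)^{2} - A = \left(-3\right)^{2} - A = 9 - A$)
$17 \left(6 + f{\left(0,5 \right)} 6\right) b{\left(7 \right)} = 17 \left(6 + \left(9 - 0\right) 6\right) \frac{1}{5 \left(-1 + 7\right)} = 17 \left(6 + \left(9 + 0\right) 6\right) \frac{1}{5 \cdot 6} = 17 \left(6 + 9 \cdot 6\right) \frac{1}{5} \cdot \frac{1}{6} = 17 \left(6 + 54\right) \frac{1}{30} = 17 \cdot 60 \cdot \frac{1}{30} = 1020 \cdot \frac{1}{30} = 34$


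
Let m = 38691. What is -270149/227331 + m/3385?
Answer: 7881209356/769515435 ≈ 10.242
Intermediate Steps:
-270149/227331 + m/3385 = -270149/227331 + 38691/3385 = 7881209356/769515435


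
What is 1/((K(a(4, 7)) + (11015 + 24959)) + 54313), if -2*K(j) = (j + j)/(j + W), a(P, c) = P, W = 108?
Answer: 28/2528035 ≈ 1.1076e-5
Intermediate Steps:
K(j) = -j/(108 + j) (K(j) = -(j + j)/(2*(j + 108)) = -2*j/(2*(108 + j)) = -j/(108 + j))
1/((K(a(4, 7)) + (11015 + 24959)) + 54313) = 1/((-1*4/(108 + 4) + (11015 + 24959)) + 54313) = 1/((-1*4/112 + 35974) + 54313) = 1/((-1*4*1/112 + 35974) + 54313) = 1/((-1/28 + 35974) + 54313) = 1/(1007271/28 + 54313) = 1/(2528035/28) = 28/2528035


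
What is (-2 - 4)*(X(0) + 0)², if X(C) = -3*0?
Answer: 0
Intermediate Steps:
X(C) = 0
(-2 - 4)*(X(0) + 0)² = (-2 - 4)*(0 + 0)² = -6*0² = -6*0 = 0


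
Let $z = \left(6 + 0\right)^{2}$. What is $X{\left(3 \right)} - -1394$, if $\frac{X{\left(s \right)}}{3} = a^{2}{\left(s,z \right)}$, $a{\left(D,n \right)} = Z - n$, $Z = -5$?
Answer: $6437$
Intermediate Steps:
$z = 36$ ($z = 6^{2} = 36$)
$a{\left(D,n \right)} = -5 - n$
$X{\left(s \right)} = 5043$ ($X{\left(s \right)} = 3 \left(-5 - 36\right)^{2} = 3 \left(-41\right)^{2} = 3 \cdot 1681 = 5043$)
$X{\left(3 \right)} - -1394 = 5043 - -1394 = 5043 + 1394 = 6437$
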